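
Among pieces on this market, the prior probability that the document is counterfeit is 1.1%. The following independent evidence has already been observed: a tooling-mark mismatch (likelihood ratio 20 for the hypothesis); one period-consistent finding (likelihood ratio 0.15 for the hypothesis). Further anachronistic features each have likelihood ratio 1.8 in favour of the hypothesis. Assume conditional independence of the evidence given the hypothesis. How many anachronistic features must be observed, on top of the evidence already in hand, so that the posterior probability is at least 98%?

13

Prior odds = 0.011/0.989 = 11/989.
Combined Bayes factor of the evidence already in hand = 20 × 0.15 = 3.
Odds after that evidence = (11/989) × 3 = 33/989.
Target odds = 0.98/0.02 = 49.
Need 1.8ⁿ ≥ 49 ÷ (33/989) = 48461/33.
1.8¹² ≈1156.83 falls short of 48461/33 but 1.8¹³ ≈2082.3 reaches it, so n = 13.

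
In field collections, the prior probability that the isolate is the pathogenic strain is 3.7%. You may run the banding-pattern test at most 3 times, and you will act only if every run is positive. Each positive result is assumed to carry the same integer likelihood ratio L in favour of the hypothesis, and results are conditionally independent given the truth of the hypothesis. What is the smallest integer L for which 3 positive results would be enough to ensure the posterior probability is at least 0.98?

11

Prior odds = 0.037/0.963 = 37/963.
Target odds = 0.98/0.02 = 49.
Need L³ ≥ 49 ÷ (37/963) = 47187/37.
10³ = 1000 < 47187/37 ≤ 1331 = 11³, so L = 11.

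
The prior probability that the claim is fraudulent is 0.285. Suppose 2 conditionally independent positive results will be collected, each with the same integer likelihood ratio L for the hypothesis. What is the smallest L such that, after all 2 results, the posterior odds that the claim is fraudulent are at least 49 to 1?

12

Prior odds = 0.285/0.715 = 57/143.
Target odds = 49.
Need L² ≥ 49 ÷ (57/143) = 7007/57.
11² = 121 < 7007/57 ≤ 144 = 12², so L = 12.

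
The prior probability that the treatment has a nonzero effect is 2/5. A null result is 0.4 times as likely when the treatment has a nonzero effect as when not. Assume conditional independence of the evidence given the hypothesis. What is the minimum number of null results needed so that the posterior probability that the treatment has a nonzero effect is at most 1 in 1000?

8

Prior odds = 0.4/0.6 = 2/3.
Likelihood ratio per null result = 0.4.
Target posterior odds = 0.001/0.999 = 1/999.
Require 0.4ⁿ ≤ 1/999 ÷ (2/3) = 1/666.
0.4⁷ = 128/78125 is still above 1/666 but 0.4⁸ = 256/390625 is at or below it, so n = 8.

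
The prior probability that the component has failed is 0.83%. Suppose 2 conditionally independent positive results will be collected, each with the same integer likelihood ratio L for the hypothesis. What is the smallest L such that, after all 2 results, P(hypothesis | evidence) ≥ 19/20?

48

Prior odds = 0.0083/0.9917 = 83/9917.
Target odds = 0.95/0.05 = 19.
Need L² ≥ 19 ÷ (83/9917) = 188423/83.
47² = 2209 < 188423/83 ≤ 2304 = 48², so L = 48.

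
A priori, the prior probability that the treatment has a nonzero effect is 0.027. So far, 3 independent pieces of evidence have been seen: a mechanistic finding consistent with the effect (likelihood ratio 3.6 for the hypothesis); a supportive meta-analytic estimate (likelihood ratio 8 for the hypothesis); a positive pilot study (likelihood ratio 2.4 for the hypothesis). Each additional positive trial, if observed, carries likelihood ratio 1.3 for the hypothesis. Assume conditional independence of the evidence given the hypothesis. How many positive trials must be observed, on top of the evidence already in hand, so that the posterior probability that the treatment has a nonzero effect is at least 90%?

6

Prior odds = 0.027/0.973 = 27/973.
Combined Bayes factor of the evidence already in hand = 3.6 × 8 × 2.4 = 69.12.
Odds after that evidence = (27/973) × 69.12 = 46656/24325.
Target odds = 0.9/0.1 = 9.
Need 1.3ⁿ ≥ 9 ÷ (46656/24325) = 24325/5184.
1.3⁵ = 371293/100000 falls short of 24325/5184 but 1.3⁶ = 4826809/1000000 reaches it, so n = 6.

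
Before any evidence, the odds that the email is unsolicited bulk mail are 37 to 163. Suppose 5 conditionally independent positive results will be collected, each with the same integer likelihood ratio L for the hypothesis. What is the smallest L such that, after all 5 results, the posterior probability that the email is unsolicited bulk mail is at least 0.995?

4

Prior odds = 37/163.
Target odds = 0.995/0.005 = 199.
Need L⁵ ≥ 199 ÷ (37/163) = 32437/37.
3⁵ = 243 < 32437/37 ≤ 1024 = 4⁵, so L = 4.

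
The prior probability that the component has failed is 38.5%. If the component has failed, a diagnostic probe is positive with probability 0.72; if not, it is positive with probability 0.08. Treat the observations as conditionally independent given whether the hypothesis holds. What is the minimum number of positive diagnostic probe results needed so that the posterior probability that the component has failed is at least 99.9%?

Prior odds = 0.385/0.615 = 77/123.
Likelihood ratio of a positive = 0.72/0.08 = 9.
Target posterior odds = 0.999/0.001 = 999.
Require 9ⁿ ≥ 999 ÷ (77/123) = 122877/77.
9³ = 729 falls short of 122877/77 but 9⁴ = 6561 reaches it, so n = 4.

4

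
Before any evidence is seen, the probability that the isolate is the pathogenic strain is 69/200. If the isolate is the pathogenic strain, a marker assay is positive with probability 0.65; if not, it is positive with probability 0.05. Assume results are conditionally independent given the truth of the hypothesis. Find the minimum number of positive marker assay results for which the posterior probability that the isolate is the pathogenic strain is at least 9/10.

2

Prior odds = 0.345/0.655 = 69/131.
Likelihood ratio of a positive = 0.65/0.05 = 13.
Target posterior odds = 0.9/0.1 = 9.
Require 13ⁿ ≥ 9 ÷ (69/131) = 393/23.
13¹ = 13 falls short of 393/23 but 13² = 169 reaches it, so n = 2.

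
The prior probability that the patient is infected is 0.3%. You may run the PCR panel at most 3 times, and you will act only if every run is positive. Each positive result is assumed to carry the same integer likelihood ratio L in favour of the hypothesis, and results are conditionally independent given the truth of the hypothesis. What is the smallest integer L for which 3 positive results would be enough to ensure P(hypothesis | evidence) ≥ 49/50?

Prior odds = 0.003/0.997 = 3/997.
Target odds = 0.98/0.02 = 49.
Need L³ ≥ 49 ÷ (3/997) = 48853/3.
25³ = 15625 < 48853/3 ≤ 17576 = 26³, so L = 26.

26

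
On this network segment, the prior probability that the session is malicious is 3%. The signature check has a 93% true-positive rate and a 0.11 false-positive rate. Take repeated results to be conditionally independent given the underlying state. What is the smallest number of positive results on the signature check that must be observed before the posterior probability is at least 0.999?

5

Prior odds: 0.03 ÷ 0.97 = 3/97.
Likelihood ratio of a positive result = 0.93/0.11 = 93/11.
Target posterior odds = 0.999/0.001 = 999.
Require (93/11)ⁿ ≥ 999 ÷ (3/97) = 32301.
(93/11)⁴ = 74805201/14641 falls short of 32301 but (93/11)⁵ ≈43196.8 reaches it, so n = 5.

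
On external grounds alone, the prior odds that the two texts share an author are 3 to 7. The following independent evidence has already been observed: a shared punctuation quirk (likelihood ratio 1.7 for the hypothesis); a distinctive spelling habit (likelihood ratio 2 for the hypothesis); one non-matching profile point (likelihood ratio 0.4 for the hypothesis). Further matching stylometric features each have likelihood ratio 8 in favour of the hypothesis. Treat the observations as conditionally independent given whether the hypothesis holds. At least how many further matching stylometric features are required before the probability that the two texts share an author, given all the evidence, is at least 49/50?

3

Prior odds = 3/7.
Combined Bayes factor of the evidence already in hand = 1.7 × 2 × 0.4 = 1.36.
Odds after that evidence = (3/7) × 1.36 = 102/175.
Target odds = 0.98/0.02 = 49.
Need 8ⁿ ≥ 49 ÷ (102/175) = 8575/102.
8² = 64 falls short of 8575/102 but 8³ = 512 reaches it, so n = 3.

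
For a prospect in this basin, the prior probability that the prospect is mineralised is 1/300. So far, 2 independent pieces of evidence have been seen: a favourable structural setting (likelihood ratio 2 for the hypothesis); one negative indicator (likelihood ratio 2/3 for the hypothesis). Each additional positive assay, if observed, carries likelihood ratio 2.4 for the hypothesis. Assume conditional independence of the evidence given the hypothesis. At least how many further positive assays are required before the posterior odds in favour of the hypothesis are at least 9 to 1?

Prior odds = (1/300)/(299/300) = 1/299.
Combined Bayes factor of the evidence already in hand = 2 × (2/3) = 4/3.
Odds after that evidence = (1/299) × 4/3 = 4/897.
Target odds = 9.
Need 2.4ⁿ ≥ 9 ÷ (4/897) = 2018.25.
2.4⁸ = 429981696/390625 falls short of 2018.25 but 2.4⁹ ≈2641.81 reaches it, so n = 9.

9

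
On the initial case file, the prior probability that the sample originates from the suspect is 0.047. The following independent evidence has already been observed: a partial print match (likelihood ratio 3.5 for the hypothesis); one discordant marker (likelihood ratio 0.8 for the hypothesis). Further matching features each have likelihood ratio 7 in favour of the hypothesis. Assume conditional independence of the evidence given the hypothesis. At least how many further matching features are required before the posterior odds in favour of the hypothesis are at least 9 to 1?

3

Prior odds = 0.047/0.953 = 47/953.
Combined Bayes factor of the evidence already in hand = 3.5 × 0.8 = 2.8.
Odds after that evidence = (47/953) × 2.8 = 658/4765.
Target odds = 9.
Need 7ⁿ ≥ 9 ÷ (658/4765) = 42885/658.
7² = 49 falls short of 42885/658 but 7³ = 343 reaches it, so n = 3.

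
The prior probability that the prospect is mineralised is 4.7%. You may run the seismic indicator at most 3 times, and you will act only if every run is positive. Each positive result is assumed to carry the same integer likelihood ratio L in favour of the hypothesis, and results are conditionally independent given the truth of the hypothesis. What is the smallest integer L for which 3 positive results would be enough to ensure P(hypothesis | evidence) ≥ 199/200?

Prior odds = 0.047/0.953 = 47/953.
Target odds = 0.995/0.005 = 199.
Need L³ ≥ 199 ÷ (47/953) = 189647/47.
15³ = 3375 < 189647/47 ≤ 4096 = 16³, so L = 16.

16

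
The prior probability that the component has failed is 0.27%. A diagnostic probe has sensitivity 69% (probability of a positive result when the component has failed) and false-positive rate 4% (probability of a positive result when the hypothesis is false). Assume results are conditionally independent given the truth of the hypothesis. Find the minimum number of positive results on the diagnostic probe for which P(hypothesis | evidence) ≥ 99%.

Prior odds: 0.0027 ÷ 0.9973 = 27/9973.
Likelihood ratio of a positive result = 0.69/0.04 = 17.25.
Target posterior odds = 0.99/0.01 = 99.
Require 17.25ⁿ ≥ 99 ÷ (27/9973) = 109703/3.
17.25³ = 5132.953125 falls short of 109703/3 but 17.25⁴ = 22667121/256 reaches it, so n = 4.

4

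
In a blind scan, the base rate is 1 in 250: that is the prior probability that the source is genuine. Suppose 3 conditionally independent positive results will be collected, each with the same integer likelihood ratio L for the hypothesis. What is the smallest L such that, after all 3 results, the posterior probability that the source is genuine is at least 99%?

30

Prior odds = 0.004/0.996 = 1/249.
Target odds = 0.99/0.01 = 99.
Need L³ ≥ 99 ÷ (1/249) = 24651.
29³ = 24389 < 24651 ≤ 27000 = 30³, so L = 30.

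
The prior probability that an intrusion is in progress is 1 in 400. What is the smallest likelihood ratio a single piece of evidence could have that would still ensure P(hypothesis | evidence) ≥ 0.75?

Prior odds = 0.0025/0.9975 = 1/399.
Target odds = 0.75/0.25 = 3.
Required Bayes factor = 3 ÷ (1/399) = 1197.

1197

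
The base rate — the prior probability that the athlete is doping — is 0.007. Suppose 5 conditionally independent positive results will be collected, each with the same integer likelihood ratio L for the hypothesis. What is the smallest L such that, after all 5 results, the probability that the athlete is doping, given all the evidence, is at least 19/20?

Prior odds = 0.007/0.993 = 7/993.
Target odds = 0.95/0.05 = 19.
Need L⁵ ≥ 19 ÷ (7/993) = 18867/7.
4⁵ = 1024 < 18867/7 ≤ 3125 = 5⁵, so L = 5.

5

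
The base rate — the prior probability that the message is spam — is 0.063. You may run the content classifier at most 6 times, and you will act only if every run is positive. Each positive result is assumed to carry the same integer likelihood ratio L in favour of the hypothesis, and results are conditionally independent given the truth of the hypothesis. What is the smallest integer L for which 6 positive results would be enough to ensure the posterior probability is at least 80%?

Prior odds = 0.063/0.937 = 63/937.
Target odds = 0.8/0.2 = 4.
Need L⁶ ≥ 4 ÷ (63/937) = 3748/63.
1⁶ = 1 < 3748/63 ≤ 64 = 2⁶, so L = 2.

2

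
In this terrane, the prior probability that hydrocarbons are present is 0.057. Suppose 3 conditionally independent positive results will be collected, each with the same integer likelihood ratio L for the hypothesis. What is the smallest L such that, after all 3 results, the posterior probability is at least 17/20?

Prior odds = 0.057/0.943 = 57/943.
Target odds = 0.85/0.15 = 17/3.
Need L³ ≥ 17/3 ÷ (57/943) = 16031/171.
4³ = 64 < 16031/171 ≤ 125 = 5³, so L = 5.

5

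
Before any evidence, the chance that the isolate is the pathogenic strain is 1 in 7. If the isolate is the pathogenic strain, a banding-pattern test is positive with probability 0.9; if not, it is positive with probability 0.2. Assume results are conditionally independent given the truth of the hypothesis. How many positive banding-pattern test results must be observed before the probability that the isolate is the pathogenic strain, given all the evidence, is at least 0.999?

6

Prior odds: (1/7) ÷ (6/7) = 1/6.
Likelihood ratio of a positive = 0.9/0.2 = 4.5.
Target odds: 0.999 ÷ 0.001 = 999.
Need (1/6) × 4.5ⁿ ≥ 999, i.e. 4.5ⁿ ≥ 5994.
4.5⁵ = 1845.28125 falls short of 5994 but 4.5⁶ = 8303.765625 reaches it, so n = 6.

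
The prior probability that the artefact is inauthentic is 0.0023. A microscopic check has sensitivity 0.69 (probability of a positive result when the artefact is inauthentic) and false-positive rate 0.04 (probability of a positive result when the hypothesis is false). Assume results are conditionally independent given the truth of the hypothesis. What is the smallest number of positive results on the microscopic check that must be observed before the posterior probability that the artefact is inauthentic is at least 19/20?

Prior odds: 0.0023 ÷ 0.9977 = 23/9977.
Likelihood ratio of a positive result = 0.69/0.04 = 17.25.
Target posterior odds = 0.95/0.05 = 19.
Require 17.25ⁿ ≥ 19 ÷ (23/9977) = 189563/23.
17.25³ = 5132.953125 falls short of 189563/23 but 17.25⁴ = 22667121/256 reaches it, so n = 4.

4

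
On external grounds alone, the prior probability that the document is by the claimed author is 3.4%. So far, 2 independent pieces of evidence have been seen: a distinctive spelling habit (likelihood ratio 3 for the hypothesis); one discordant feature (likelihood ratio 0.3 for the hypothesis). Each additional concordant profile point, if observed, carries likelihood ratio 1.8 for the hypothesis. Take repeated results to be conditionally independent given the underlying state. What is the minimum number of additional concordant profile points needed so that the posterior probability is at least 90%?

Prior odds = 0.034/0.966 = 17/483.
Combined Bayes factor of the evidence already in hand = 3 × 0.3 = 0.9.
Odds after that evidence = (17/483) × 0.9 = 51/1610.
Target odds = 0.9/0.1 = 9.
Need 1.8ⁿ ≥ 9 ÷ (51/1610) = 4830/17.
1.8⁹ = 387420489/1953125 falls short of 4830/17 but 1.8¹⁰ ≈357.047 reaches it, so n = 10.

10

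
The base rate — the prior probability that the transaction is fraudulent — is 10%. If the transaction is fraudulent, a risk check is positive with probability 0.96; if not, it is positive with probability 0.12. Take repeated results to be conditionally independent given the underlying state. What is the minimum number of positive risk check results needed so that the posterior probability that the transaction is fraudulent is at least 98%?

Prior odds = 0.1/0.9 = 1/9.
Likelihood ratio of a positive = 0.96/0.12 = 8.
Target posterior odds = 0.98/0.02 = 49.
Require 8ⁿ ≥ 49 ÷ (1/9) = 441.
8² = 64 falls short of 441 but 8³ = 512 reaches it, so n = 3.

3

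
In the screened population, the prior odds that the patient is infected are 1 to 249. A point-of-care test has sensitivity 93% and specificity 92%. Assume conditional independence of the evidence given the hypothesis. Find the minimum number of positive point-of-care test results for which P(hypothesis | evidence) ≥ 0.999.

Prior odds = 1/249.
False-positive rate = 1 − 0.92 = 0.08; likelihood ratio of a positive = 0.93/0.08 = 11.625.
Target posterior odds = 0.999/0.001 = 999.
Require 11.625ⁿ ≥ 999 ÷ (1/249) = 248751.
11.625⁵ ≈212307 falls short of 248751 but 11.625⁶ ≈2.46807e+06 reaches it, so n = 6.

6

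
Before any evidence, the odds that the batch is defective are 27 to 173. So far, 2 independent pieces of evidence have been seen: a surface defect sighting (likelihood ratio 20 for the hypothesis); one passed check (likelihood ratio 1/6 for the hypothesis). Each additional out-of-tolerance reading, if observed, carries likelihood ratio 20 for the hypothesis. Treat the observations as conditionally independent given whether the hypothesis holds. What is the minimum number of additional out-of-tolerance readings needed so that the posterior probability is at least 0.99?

Prior odds = 27/173.
Combined Bayes factor of the evidence already in hand = 20 × (1/6) = 10/3.
Odds after that evidence = (27/173) × 10/3 = 90/173.
Target odds = 0.99/0.01 = 99.
Need 20ⁿ ≥ 99 ÷ (90/173) = 190.3.
20¹ = 20 falls short of 190.3 but 20² = 400 reaches it, so n = 2.

2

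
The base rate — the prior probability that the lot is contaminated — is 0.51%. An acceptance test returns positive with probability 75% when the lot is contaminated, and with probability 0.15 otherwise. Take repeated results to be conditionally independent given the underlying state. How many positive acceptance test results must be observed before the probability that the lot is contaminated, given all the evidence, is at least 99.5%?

Prior odds = 0.0051/0.9949 = 51/9949.
Likelihood ratio of a positive result = 0.75/0.15 = 5.
Target posterior odds = 0.995/0.005 = 199.
Require 5ⁿ ≥ 199 ÷ (51/9949) = 1979851/51.
5⁶ = 15625 falls short of 1979851/51 but 5⁷ = 78125 reaches it, so n = 7.

7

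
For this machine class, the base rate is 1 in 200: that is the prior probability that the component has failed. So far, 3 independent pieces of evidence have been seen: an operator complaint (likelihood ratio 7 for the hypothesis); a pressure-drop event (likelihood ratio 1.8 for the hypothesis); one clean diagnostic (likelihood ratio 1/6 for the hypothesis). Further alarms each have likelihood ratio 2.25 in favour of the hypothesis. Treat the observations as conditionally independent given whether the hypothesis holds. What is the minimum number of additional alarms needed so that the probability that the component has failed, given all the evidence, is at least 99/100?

Prior odds = 0.005/0.995 = 1/199.
Combined Bayes factor of the evidence already in hand = 7 × 1.8 × (1/6) = 2.1.
Odds after that evidence = (1/199) × 2.1 = 21/1990.
Target odds = 0.99/0.01 = 99.
Need 2.25ⁿ ≥ 99 ÷ (21/1990) = 65670/7.
2.25¹¹ ≈7481.83 falls short of 65670/7 but 2.25¹² ≈16834.1 reaches it, so n = 12.

12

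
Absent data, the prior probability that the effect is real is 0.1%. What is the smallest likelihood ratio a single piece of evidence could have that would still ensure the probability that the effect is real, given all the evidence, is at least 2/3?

1998

Prior odds = 0.001/0.999 = 1/999.
Target odds = (2/3)/(1/3) = 2.
Required Bayes factor = 2 ÷ (1/999) = 1998.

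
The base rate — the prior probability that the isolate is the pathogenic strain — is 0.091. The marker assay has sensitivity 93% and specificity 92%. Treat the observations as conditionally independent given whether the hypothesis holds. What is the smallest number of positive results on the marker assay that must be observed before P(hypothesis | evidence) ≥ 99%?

Prior odds: 0.091 ÷ 0.909 = 91/909.
False-positive rate = 1 − 0.92 = 0.08; likelihood ratio of a positive = 0.93/0.08 = 11.625.
Target odds: 0.99 ÷ 0.01 = 99.
Need (91/909) × 11.625ⁿ ≥ 99, i.e. 11.625ⁿ ≥ 89991/91.
11.625² = 135.140625 falls short of 89991/91 but 11.625³ = 804357/512 reaches it, so n = 3.

3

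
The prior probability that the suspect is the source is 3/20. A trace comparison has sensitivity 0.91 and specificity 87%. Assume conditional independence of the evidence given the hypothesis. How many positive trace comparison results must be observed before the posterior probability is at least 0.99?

4

Prior odds: 0.15 ÷ 0.85 = 3/17.
False-positive rate = 1 − 0.87 = 0.13; likelihood ratio of a positive = 0.91/0.13 = 7.
Target posterior odds = 0.99/0.01 = 99.
Need (3/17) × 7ⁿ ≥ 99, i.e. 7ⁿ ≥ 561.
7³ = 343 falls short of 561 but 7⁴ = 2401 reaches it, so n = 4.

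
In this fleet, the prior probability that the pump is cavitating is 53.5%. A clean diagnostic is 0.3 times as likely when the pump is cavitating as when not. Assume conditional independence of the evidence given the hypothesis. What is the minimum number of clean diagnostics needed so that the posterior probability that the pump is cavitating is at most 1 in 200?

Prior odds = 0.535/0.465 = 107/93.
Likelihood ratio per clean diagnostic = 0.3.
Target posterior odds = 0.005/0.995 = 1/199.
Require 0.3ⁿ ≤ 1/199 ÷ (107/93) = 93/21293.
0.3⁴ = 0.0081 is still above 93/21293 but 0.3⁵ = 243/100000 is at or below it, so n = 5.

5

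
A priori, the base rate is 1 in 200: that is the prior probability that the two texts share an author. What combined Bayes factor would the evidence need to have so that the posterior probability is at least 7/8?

Prior odds = 0.005/0.995 = 1/199.
Target odds = 0.875/0.125 = 7.
Required Bayes factor = 7 ÷ (1/199) = 1393.

1393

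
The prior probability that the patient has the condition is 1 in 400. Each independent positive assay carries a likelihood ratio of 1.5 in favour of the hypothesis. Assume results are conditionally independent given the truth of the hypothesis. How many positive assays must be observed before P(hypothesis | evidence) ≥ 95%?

Prior odds = 0.0025/0.9975 = 1/399.
Likelihood ratio per positive assay = 1.5.
Target posterior odds = 0.95/0.05 = 19.
Need (1/399) × 1.5ⁿ ≥ 19, i.e. 1.5ⁿ ≥ 7581.
1.5²² ≈7481.83 falls short of 7581 but 1.5²³ ≈11222.7 reaches it, so n = 23.

23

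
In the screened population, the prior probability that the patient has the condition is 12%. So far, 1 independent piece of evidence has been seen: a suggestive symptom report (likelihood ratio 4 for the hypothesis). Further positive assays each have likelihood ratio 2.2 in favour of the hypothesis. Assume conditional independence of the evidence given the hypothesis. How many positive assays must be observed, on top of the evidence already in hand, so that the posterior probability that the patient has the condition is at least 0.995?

8

Prior odds = 0.12/0.88 = 3/22.
Bayes factor of the evidence already in hand = 4.
Odds after that evidence = (3/22) × 4 = 6/11.
Target odds = 0.995/0.005 = 199.
Need 2.2ⁿ ≥ 199 ÷ (6/11) = 2189/6.
2.2⁷ = 19487171/78125 falls short of 2189/6 but 2.2⁸ = 214358881/390625 reaches it, so n = 8.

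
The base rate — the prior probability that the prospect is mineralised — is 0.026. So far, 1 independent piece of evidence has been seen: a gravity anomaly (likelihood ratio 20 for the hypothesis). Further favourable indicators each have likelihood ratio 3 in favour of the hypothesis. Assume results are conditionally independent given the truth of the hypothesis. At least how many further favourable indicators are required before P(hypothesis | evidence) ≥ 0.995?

6

Prior odds = 0.026/0.974 = 13/487.
Bayes factor of the evidence already in hand = 20.
Odds after that evidence = (13/487) × 20 = 260/487.
Target odds = 0.995/0.005 = 199.
Need 3ⁿ ≥ 199 ÷ (260/487) = 96913/260.
3⁵ = 243 falls short of 96913/260 but 3⁶ = 729 reaches it, so n = 6.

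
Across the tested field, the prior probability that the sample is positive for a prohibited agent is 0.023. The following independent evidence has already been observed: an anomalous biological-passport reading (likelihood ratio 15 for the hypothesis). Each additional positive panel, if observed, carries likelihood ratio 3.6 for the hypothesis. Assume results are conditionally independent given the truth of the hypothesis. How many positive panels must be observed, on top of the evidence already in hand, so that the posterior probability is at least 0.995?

Prior odds = 0.023/0.977 = 23/977.
Bayes factor of the evidence already in hand = 15.
Odds after that evidence = (23/977) × 15 = 345/977.
Target odds = 0.995/0.005 = 199.
Need 3.6ⁿ ≥ 199 ÷ (345/977) = 194423/345.
3.6⁴ = 167.9616 falls short of 194423/345 but 3.6⁵ = 604.66176 reaches it, so n = 5.

5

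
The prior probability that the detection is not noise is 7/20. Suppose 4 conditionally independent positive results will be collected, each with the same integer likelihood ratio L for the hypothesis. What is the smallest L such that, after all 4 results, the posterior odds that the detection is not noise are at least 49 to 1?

4

Prior odds = 0.35/0.65 = 7/13.
Target odds = 49.
Need L⁴ ≥ 49 ÷ (7/13) = 91.
3⁴ = 81 < 91 ≤ 256 = 4⁴, so L = 4.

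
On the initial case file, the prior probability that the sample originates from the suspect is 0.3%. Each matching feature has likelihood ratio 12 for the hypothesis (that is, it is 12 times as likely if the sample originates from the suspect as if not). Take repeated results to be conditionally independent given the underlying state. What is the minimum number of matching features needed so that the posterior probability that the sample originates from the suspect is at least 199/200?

5

Prior odds = 0.003/0.997 = 3/997.
Likelihood ratio per matching feature = 12.
Target posterior odds = 0.995/0.005 = 199.
Need (3/997) × 12ⁿ ≥ 199, i.e. 12ⁿ ≥ 198403/3.
12⁴ = 20736 falls short of 198403/3 but 12⁵ = 248832 reaches it, so n = 5.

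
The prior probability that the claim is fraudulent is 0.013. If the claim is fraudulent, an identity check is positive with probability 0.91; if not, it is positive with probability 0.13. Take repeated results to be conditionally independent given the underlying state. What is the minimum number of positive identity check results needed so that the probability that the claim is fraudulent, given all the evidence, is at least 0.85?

4

Prior odds: 0.013 ÷ 0.987 = 13/987.
Likelihood ratio of a positive = 0.91/0.13 = 7.
Target odds: 0.85 ÷ 0.15 = 17/3.
Need (13/987) × 7ⁿ ≥ 17/3, i.e. 7ⁿ ≥ 5593/13.
7³ = 343 falls short of 5593/13 but 7⁴ = 2401 reaches it, so n = 4.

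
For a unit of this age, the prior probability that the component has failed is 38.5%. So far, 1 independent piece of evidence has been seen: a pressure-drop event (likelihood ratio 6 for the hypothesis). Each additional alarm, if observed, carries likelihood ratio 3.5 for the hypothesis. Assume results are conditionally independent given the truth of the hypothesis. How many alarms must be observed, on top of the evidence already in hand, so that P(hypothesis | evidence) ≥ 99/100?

Prior odds = 0.385/0.615 = 77/123.
Bayes factor of the evidence already in hand = 6.
Odds after that evidence = (77/123) × 6 = 154/41.
Target odds = 0.99/0.01 = 99.
Need 3.5ⁿ ≥ 99 ÷ (154/41) = 369/14.
3.5² = 12.25 falls short of 369/14 but 3.5³ = 42.875 reaches it, so n = 3.

3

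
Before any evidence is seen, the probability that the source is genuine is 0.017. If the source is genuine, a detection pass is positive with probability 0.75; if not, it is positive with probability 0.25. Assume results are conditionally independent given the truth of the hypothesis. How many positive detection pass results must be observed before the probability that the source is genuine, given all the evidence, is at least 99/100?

8

Prior odds: 0.017 ÷ 0.983 = 17/983.
Likelihood ratio of a positive = 0.75/0.25 = 3.
Target posterior odds = 0.99/0.01 = 99.
Need (17/983) × 3ⁿ ≥ 99, i.e. 3ⁿ ≥ 97317/17.
3⁷ = 2187 falls short of 97317/17 but 3⁸ = 6561 reaches it, so n = 8.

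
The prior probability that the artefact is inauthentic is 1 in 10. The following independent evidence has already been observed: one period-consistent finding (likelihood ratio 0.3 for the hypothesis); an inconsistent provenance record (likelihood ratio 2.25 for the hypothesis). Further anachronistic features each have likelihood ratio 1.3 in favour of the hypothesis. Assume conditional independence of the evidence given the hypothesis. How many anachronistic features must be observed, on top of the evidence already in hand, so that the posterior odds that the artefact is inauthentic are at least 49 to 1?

25

Prior odds = 0.1/0.9 = 1/9.
Combined Bayes factor of the evidence already in hand = 0.3 × 2.25 = 0.675.
Odds after that evidence = (1/9) × 0.675 = 0.075.
Target odds = 49.
Need 1.3ⁿ ≥ 49 ÷ 0.075 = 1960/3.
1.3²⁴ ≈542.801 falls short of 1960/3 but 1.3²⁵ ≈705.641 reaches it, so n = 25.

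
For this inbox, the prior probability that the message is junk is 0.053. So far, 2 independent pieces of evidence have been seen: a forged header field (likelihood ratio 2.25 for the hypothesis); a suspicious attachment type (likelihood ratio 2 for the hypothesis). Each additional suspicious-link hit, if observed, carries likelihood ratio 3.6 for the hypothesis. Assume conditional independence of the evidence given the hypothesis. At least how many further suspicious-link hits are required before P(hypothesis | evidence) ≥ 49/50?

Prior odds = 0.053/0.947 = 53/947.
Combined Bayes factor of the evidence already in hand = 2.25 × 2 = 4.5.
Odds after that evidence = (53/947) × 4.5 = 477/1894.
Target odds = 0.98/0.02 = 49.
Need 3.6ⁿ ≥ 49 ÷ (477/1894) = 92806/477.
3.6⁴ = 167.9616 falls short of 92806/477 but 3.6⁵ = 604.66176 reaches it, so n = 5.

5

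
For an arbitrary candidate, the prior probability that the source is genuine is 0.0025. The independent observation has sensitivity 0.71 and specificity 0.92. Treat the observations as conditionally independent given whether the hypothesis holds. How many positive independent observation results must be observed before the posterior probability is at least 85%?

4

Prior odds: 0.0025 ÷ 0.9975 = 1/399.
False-positive rate = 1 − 0.92 = 0.08; likelihood ratio of a positive = 0.71/0.08 = 8.875.
Target odds: 0.85 ÷ 0.15 = 17/3.
Require 8.875ⁿ ≥ 17/3 ÷ (1/399) = 2261.
8.875³ = 357911/512 falls short of 2261 but 8.875⁴ = 25411681/4096 reaches it, so n = 4.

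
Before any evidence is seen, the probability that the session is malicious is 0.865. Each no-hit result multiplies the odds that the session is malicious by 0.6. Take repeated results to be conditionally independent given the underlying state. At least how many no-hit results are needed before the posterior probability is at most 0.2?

7

Prior odds = 0.865/0.135 = 173/27.
Likelihood ratio per no-hit result = 0.6.
Target posterior odds = 0.2/0.8 = 0.25.
Need (173/27) × 0.6ⁿ ≤ 0.25, i.e. 0.6ⁿ ≤ 27/692.
0.6⁶ = 729/15625 is still above 27/692 but 0.6⁷ = 2187/78125 is at or below it, so n = 7.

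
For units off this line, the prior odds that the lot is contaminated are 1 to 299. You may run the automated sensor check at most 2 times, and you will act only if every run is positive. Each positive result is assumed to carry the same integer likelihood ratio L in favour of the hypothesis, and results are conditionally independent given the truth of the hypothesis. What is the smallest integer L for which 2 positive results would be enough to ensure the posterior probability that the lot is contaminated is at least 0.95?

76

Prior odds = 1/299.
Target odds = 0.95/0.05 = 19.
Need L² ≥ 19 ÷ (1/299) = 5681.
75² = 5625 < 5681 ≤ 5776 = 76², so L = 76.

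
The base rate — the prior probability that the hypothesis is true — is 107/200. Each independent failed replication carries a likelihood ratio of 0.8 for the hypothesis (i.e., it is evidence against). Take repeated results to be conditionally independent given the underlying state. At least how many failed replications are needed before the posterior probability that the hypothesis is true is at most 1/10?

Prior odds = 0.535/0.465 = 107/93.
Likelihood ratio per failed replication = 0.8.
Target odds: 0.1 ÷ 0.9 = 1/9.
Need (107/93) × 0.8ⁿ ≤ 1/9, i.e. 0.8ⁿ ≤ 31/321.
0.8¹⁰ = 1048576/9765625 is still above 31/321 but 0.8¹¹ = 4194304/48828125 is at or below it, so n = 11.

11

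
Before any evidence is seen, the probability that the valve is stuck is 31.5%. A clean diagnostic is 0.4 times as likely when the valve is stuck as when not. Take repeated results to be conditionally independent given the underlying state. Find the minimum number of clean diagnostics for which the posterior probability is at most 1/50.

Prior odds: 0.315 ÷ 0.685 = 63/137.
Likelihood ratio per clean diagnostic = 0.4.
Target posterior odds = 0.02/0.98 = 1/49.
Need (63/137) × 0.4ⁿ ≤ 1/49, i.e. 0.4ⁿ ≤ 137/3087.
0.4³ = 0.064 is still above 137/3087 but 0.4⁴ = 0.0256 is at or below it, so n = 4.

4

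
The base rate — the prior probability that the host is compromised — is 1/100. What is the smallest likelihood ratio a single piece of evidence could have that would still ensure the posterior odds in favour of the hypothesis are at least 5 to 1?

Prior odds = 0.01/0.99 = 1/99.
Target odds = 5.
Required Bayes factor = 5 ÷ (1/99) = 495.

495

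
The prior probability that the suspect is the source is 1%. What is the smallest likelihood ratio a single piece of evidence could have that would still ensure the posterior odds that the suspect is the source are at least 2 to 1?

198

Prior odds = 0.01/0.99 = 1/99.
Target odds = 2.
Required Bayes factor = 2 ÷ (1/99) = 198.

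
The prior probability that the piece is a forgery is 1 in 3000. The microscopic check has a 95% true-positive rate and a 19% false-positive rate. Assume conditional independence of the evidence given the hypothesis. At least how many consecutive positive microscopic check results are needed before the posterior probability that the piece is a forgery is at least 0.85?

7

Prior odds: (1/3000) ÷ (2999/3000) = 1/2999.
Likelihood ratio of a positive result = 0.95/0.19 = 5.
Target odds: 0.85 ÷ 0.15 = 17/3.
Need (1/2999) × 5ⁿ ≥ 17/3, i.e. 5ⁿ ≥ 50983/3.
5⁶ = 15625 falls short of 50983/3 but 5⁷ = 78125 reaches it, so n = 7.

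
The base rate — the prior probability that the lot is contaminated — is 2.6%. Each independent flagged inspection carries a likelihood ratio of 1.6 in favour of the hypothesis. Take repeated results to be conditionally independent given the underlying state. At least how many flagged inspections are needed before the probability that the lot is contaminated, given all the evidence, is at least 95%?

14

Prior odds: 0.026 ÷ 0.974 = 13/487.
Likelihood ratio per flagged inspection = 1.6.
Target odds: 0.95 ÷ 0.05 = 19.
Need (13/487) × 1.6ⁿ ≥ 19, i.e. 1.6ⁿ ≥ 9253/13.
1.6¹³ ≈450.36 falls short of 9253/13 but 1.6¹⁴ ≈720.576 reaches it, so n = 14.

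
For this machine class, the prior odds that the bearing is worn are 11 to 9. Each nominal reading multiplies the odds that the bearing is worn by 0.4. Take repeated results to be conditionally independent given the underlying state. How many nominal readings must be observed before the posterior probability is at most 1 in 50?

Prior odds = 11/9.
Likelihood ratio per nominal reading = 0.4.
Target odds: 0.02 ÷ 0.98 = 1/49.
Require 0.4ⁿ ≤ 1/49 ÷ (11/9) = 9/539.
0.4⁴ = 0.0256 is still above 9/539 but 0.4⁵ = 0.01024 is at or below it, so n = 5.

5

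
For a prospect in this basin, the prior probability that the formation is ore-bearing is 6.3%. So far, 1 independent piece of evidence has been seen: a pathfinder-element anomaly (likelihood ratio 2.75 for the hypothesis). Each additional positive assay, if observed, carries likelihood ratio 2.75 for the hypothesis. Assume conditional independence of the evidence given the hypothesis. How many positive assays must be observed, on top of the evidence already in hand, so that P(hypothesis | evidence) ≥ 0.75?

Prior odds = 0.063/0.937 = 63/937.
Bayes factor of the evidence already in hand = 2.75.
Odds after that evidence = (63/937) × 2.75 = 693/3748.
Target odds = 0.75/0.25 = 3.
Need 2.75ⁿ ≥ 3 ÷ (693/3748) = 3748/231.
2.75² = 7.5625 falls short of 3748/231 but 2.75³ = 20.796875 reaches it, so n = 3.

3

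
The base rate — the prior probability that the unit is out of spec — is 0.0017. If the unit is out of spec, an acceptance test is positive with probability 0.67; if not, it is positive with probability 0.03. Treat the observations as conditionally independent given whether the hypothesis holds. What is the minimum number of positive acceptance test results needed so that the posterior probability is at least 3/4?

Prior odds = 0.0017/0.9983 = 17/9983.
Likelihood ratio of a positive = 0.67/0.03 = 67/3.
Target odds: 0.75 ÷ 0.25 = 3.
Require (67/3)ⁿ ≥ 3 ÷ (17/9983) = 29949/17.
(67/3)² = 4489/9 falls short of 29949/17 but (67/3)³ = 300763/27 reaches it, so n = 3.

3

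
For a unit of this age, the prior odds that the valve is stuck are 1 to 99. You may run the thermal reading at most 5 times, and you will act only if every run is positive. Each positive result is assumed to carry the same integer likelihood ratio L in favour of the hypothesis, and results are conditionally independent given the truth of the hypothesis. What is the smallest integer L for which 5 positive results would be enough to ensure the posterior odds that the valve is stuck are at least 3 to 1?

Prior odds = 1/99.
Target odds = 3.
Need L⁵ ≥ 3 ÷ (1/99) = 297.
3⁵ = 243 < 297 ≤ 1024 = 4⁵, so L = 4.

4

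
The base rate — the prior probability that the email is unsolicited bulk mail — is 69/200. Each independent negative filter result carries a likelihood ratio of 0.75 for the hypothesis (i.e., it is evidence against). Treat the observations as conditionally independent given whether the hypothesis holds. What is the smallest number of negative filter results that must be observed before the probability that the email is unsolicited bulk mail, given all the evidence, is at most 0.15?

Prior odds = 0.345/0.655 = 69/131.
Likelihood ratio per negative filter result = 0.75.
Target posterior odds = 0.15/0.85 = 3/17.
Need (69/131) × 0.75ⁿ ≤ 3/17, i.e. 0.75ⁿ ≤ 131/391.
0.75³ = 0.421875 is still above 131/391 but 0.75⁴ = 0.31640625 is at or below it, so n = 4.

4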